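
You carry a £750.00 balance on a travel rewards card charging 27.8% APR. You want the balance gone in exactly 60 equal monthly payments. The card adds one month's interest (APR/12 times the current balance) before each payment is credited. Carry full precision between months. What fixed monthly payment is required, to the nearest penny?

£23.26

Monthly rate r = 27.8%/12 = 2.31667% = 0.0231667.
Level-payment amortization: P = B₀·r / (1 − (1+r)^(−n)) = 750.00·0.0231667 / (1 − 1.02317^(−60)).
Denominator 1 − (1+r)^(−60) = 0.746943778.
P = 17.375 / 0.746943778 ≈ 23.26.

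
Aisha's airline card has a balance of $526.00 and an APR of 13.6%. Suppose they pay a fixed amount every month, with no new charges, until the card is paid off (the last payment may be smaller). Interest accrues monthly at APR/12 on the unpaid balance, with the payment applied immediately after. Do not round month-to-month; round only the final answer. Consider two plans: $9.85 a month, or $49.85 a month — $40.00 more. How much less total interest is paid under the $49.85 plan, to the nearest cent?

Monthly rate r = 13.6%/12 = 1.13333% = 0.0113333.
At $9.85/mo: n = ⌈−ln(1 − rB₀/P)/ln(1+r)⌉ = 83 payments (last $4.64); total interest = total paid − $526.00 = $286.34.
At $49.85/mo: 12 payments (last $15.08); total interest $37.43.
Interest saved = $286.34 − $37.43 = $248.91.

$248.91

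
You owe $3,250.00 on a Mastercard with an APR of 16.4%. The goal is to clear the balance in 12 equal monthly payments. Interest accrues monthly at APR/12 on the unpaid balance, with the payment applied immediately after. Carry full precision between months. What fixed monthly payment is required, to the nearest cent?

Monthly rate r = 16.4%/12 = 1.36667% = 0.0136667.
Level-payment amortization: P = B₀·r / (1 − (1+r)^(−n)) = 3250.00·0.0136667 / (1 − 1.01367^(−12)).
Denominator 1 − (1+r)^(−12) = 0.150314876.
P = 44.4167 / 0.150314876 ≈ 295.49.

$295.49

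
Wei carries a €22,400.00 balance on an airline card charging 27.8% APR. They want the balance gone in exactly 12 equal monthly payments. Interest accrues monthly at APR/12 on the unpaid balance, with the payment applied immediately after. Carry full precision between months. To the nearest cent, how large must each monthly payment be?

Monthly rate r = 27.8%/12 = 2.31667% = 0.0231667.
Level-payment amortization: P = B₀·r / (1 − (1+r)^(−n)) = 22400.00·0.0231667 / (1 − 1.02317^(−12)).
Denominator 1 − (1+r)^(−12) = 0.240297765.
P = 518.933 / 0.240297765 ≈ 2159.54.

€2,159.54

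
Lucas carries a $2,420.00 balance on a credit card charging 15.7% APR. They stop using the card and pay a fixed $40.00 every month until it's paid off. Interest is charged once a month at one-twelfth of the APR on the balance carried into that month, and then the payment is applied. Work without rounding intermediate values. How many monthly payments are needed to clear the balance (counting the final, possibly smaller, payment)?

121 months

Monthly rate r = 15.7%/12 = 1.30833% = 0.0130833.
Recurrence: B ← B·(1+r) − $40.00.
Month 1: interest $31.66; balance after payment $2,411.66.
Month 2: interest $31.55; balance after payment $2,403.21.
Closed form: n = −ln(1 − rB₀/P)/ln(1+r) = −ln(0.20846)/ln(1.01308) ≈ 120.631, so the balance reaches zero during payment 121.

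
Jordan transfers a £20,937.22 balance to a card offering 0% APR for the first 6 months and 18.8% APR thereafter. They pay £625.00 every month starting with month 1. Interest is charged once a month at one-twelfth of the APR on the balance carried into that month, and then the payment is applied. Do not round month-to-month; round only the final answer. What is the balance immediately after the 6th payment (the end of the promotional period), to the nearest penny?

Promo months 1–6 at r₀ = 0%/12 = 0; months 7+ at r₁ = 18.8%/12 = 0.0156667.
After month 6 (no interest yet): B = £20,937.22 − 6·£625.00 = £17,187.22.

£17,187.22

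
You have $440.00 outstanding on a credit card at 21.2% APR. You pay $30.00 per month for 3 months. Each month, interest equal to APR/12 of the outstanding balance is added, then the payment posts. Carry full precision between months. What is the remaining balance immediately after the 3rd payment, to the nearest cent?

Monthly rate r = 21.2%/12 = 1.76667% = 0.0176667.
Each month: B ← B·(1+r) − $30.00.
Month 1: interest $7.77; balance after payment $417.77.
Month 2: interest $7.38; balance after payment $395.15.
Month 3: interest $6.98; balance after payment $372.14.

$372.14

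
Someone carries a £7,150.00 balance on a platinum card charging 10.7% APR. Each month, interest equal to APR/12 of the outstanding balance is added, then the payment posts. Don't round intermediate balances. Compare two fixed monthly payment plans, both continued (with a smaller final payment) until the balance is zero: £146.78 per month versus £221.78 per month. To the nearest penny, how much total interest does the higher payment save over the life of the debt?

£953.58

Monthly rate r = 10.7%/12 = 0.891667% = 0.00891667.
At £146.78/mo: n = ⌈−ln(1 − rB₀/P)/ln(1+r)⌉ = 65 payments (last £27.31); total interest = total paid − £7,150.00 = £2,271.23.
At £221.78/mo: 39 payments (last £40.01); total interest £1,317.65.
Interest saved = £2,271.23 − £1,317.65 = £953.58.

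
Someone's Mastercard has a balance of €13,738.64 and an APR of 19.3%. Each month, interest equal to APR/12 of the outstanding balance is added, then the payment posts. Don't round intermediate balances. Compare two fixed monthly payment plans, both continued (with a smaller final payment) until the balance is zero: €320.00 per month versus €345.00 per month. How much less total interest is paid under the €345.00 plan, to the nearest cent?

Monthly rate r = 19.3%/12 = 1.60833% = 0.0160833.
At €320.00/mo: n = ⌈−ln(1 − rB₀/P)/ln(1+r)⌉ = 74 payments (last €162.83); total interest = total paid − €13,738.64 = €9,784.19.
At €345.00/mo: 65 payments (last €39.68); total interest €8,381.04.
Interest saved = €9,784.19 − €8,381.04 = €1,403.15.

€1,403.15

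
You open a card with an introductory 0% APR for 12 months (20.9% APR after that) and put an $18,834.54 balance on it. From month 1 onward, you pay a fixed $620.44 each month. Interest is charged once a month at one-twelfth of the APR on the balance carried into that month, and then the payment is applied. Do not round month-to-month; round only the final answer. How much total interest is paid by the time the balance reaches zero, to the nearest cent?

Promo months 1–12 at r₀ = 0%/12 = 0; months 13+ at r₁ = 20.9%/12 = 0.0174167.
After month 12 (no interest yet): B = $18,834.54 − 12·$620.44 = $11,389.26.
Then at r₁ with $620.44/mo: n₂ = −ln(1 − r₁·B/P)/ln(1+r₁) ≈ 22.31 → 23 more payments.
Total paid = 34·$620.44 + $194.21 = $21,289.17; interest = $21,289.17 − $18,834.54 = $2,454.63.

$2,454.63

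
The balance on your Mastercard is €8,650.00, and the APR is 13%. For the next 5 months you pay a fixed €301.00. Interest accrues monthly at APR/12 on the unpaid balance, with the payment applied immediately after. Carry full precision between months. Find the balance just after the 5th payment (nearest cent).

Monthly rate r = 13%/12 = 1.08333% = 0.0108333.
Each month: B ← B·(1+r) − €301.00.
Month 1: interest €93.71; balance after payment €8,442.71.
Month 2: interest €91.46; balance after payment €8,233.17.
Month 3: interest €89.19; balance after payment €8,021.36.
Month 4: interest €86.90; balance after payment €7,807.26.
Month 5: interest €84.58; balance after payment €7,590.84.

€7,590.84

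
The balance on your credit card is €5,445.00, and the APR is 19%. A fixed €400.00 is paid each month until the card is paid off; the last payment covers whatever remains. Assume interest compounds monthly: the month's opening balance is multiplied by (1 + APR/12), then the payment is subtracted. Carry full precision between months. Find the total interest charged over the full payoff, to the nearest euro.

€737

Monthly rate r = 19%/12 = 1.58333% = 0.0158333.
Payoff takes n = ⌈−ln(1 − rB₀/P)/ln(1+r)⌉ = ⌈15.453⌉ = 16 payments; the last is €181.80.
Total paid = 15·€400.00 + €181.80 = €6,181.80.
Total interest = total paid − principal = €6,181.80 − €5,445.00 = €736.80.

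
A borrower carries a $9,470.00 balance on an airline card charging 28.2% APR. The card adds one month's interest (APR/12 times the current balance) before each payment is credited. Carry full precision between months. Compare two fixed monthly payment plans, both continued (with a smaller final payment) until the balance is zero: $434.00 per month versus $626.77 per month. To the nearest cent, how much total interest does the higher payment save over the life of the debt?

Monthly rate r = 28.2%/12 = 2.35% = 0.0235.
At $434.00/mo: n = ⌈−ln(1 − rB₀/P)/ln(1+r)⌉ = 31 payments (last $414.79); total interest = total paid − $9,470.00 = $3,964.79.
At $626.77/mo: 19 payments (last $553.95); total interest $2,365.81.
Interest saved = $3,964.79 − $2,365.81 = $1,598.98.

$1,598.98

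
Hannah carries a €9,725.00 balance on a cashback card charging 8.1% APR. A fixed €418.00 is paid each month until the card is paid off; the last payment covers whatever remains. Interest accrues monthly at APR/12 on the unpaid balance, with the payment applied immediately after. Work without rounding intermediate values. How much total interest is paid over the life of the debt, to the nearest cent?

€890.35

Monthly rate r = 8.1%/12 = 0.675% = 0.00675.
Payoff takes n = ⌈−ln(1 − rB₀/P)/ln(1+r)⌉ = ⌈25.395⌉ = 26 payments; the last is €165.35.
Total paid = 25·€418.00 + €165.35 = €10,615.35.
Total interest = total paid − principal = €10,615.35 − €9,725.00 = €890.35.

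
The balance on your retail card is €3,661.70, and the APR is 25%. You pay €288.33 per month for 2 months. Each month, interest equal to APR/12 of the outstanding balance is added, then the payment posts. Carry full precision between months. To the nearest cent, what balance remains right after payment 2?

€3,233.19

Monthly rate r = 25%/12 = 2.08333% = 0.0208333.
Each month: B ← B·(1+r) − €288.33.
Month 1: interest €76.29; balance after payment €3,449.66.
Month 2: interest €71.87; balance after payment €3,233.19.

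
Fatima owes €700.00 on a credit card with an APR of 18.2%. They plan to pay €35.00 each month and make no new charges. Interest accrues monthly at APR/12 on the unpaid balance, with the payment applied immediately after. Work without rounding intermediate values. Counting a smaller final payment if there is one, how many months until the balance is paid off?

25 months

Monthly rate r = 18.2%/12 = 1.51667% = 0.0151667.
Recurrence: B ← B·(1+r) − €35.00.
Month 1: interest €10.62; balance after payment €675.62.
Month 2: interest €10.25; balance after payment €650.86.
Closed form: n = −ln(1 − rB₀/P)/ln(1+r) = −ln(0.69667)/ln(1.01517) ≈ 24.012, so the balance reaches zero during payment 25.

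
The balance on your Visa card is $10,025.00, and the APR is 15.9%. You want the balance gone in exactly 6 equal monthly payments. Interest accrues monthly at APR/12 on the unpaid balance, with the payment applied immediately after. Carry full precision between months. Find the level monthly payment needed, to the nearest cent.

Monthly rate r = 15.9%/12 = 1.325% = 0.01325.
Level-payment amortization: P = B₀·r / (1 − (1+r)^(−n)) = 10025.00·0.01325 / (1 − 1.01325^(−6)).
Denominator 1 − (1+r)^(−6) = 0.0759396717.
P = 132.831 / 0.0759396717 ≈ 1749.17.

$1,749.17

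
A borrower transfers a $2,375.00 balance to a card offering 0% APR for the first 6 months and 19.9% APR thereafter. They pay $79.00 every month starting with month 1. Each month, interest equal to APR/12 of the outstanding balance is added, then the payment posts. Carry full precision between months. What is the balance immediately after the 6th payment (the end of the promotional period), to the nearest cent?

$1,901.00

Promo months 1–6 at r₀ = 0%/12 = 0; months 7+ at r₁ = 19.9%/12 = 0.0165833.
After month 6 (no interest yet): B = $2,375.00 − 6·$79.00 = $1,901.00.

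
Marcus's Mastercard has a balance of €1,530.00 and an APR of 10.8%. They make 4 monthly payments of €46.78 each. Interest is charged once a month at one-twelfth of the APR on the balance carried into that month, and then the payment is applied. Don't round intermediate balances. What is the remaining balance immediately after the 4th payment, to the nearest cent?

€1,396.17

Monthly rate r = 10.8%/12 = 0.9% = 0.009.
Each month: B ← B·(1+r) − €46.78.
Month 1: interest €13.77; balance after payment €1,496.99.
Month 2: interest €13.47; balance after payment €1,463.68.
Month 3: interest €13.17; balance after payment €1,430.08.
Month 4: interest €12.87; balance after payment €1,396.17.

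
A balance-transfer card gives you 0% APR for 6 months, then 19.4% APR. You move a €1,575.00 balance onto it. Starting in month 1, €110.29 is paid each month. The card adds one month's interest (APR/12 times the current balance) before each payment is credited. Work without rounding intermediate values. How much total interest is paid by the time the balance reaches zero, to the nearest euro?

€75

Promo months 1–6 at r₀ = 0%/12 = 0; months 7+ at r₁ = 19.4%/12 = 0.0161667.
After month 6 (no interest yet): B = €1,575.00 − 6·€110.29 = €913.26.
Then at r₁ with €110.29/mo: n₂ = −ln(1 − r₁·B/P)/ln(1+r₁) ≈ 8.96 → 9 more payments.
Total paid = 14·€110.29 + €106.07 = €1,650.13; interest = €1,650.13 − €1,575.00 = €75.13.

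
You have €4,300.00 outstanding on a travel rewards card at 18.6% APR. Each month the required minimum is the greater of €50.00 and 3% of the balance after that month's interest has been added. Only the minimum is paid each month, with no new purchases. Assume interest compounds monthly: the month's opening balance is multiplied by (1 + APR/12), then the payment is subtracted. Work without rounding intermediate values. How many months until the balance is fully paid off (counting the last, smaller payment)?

111 months

Monthly rate r = 18.6%/12 = 1.55% = 0.0155.
While 3% of the post-interest balance exceeds €50.00, each month B ← (B·(1+r))·(1 − 0.03), i.e. B shrinks by the factor (1+r)·0.97 = 0.98503.
This holds for months 1–64. Entering month 65 the balance is €1,638.23; 3% of the post-interest balance is now below €50.00, so the flat €50.00 minimum applies from here.
From month 65 a fixed €50.00 at rate r clears €1,638.23 in 47 more payments. Total: 64 + 47 = 111 months.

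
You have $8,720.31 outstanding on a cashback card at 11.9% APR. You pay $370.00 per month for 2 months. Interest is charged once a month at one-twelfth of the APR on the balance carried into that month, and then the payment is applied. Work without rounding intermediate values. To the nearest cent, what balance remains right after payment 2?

Monthly rate r = 11.9%/12 = 0.991667% = 0.00991667.
Each month: B ← B·(1+r) − $370.00.
Month 1: interest $86.48; balance after payment $8,436.79.
Month 2: interest $83.66; balance after payment $8,150.45.

$8,150.45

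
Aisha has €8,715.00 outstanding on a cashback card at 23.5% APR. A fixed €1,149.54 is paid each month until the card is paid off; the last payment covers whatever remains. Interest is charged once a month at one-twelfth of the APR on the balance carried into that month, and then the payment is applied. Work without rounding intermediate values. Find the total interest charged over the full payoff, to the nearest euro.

€813

Monthly rate r = 23.5%/12 = 1.95833% = 0.0195833.
Payoff takes n = ⌈−ln(1 − rB₀/P)/ln(1+r)⌉ = ⌈8.287⌉ = 9 payments; the last is €332.12.
Total paid = 8·€1,149.54 + €332.12 = €9,528.44.
Total interest = total paid − principal = €9,528.44 − €8,715.00 = €813.44.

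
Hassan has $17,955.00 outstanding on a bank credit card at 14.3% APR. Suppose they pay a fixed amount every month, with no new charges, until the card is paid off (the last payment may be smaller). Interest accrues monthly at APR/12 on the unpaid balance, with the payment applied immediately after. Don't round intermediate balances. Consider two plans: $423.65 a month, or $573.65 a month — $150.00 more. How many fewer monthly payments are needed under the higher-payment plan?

20 fewer payments

Monthly rate r = 14.3%/12 = 1.19167% = 0.0119167.
At $423.65/mo: n = ⌈−ln(1 − rB₀/P)/ln(1+r)⌉ = 60 payments (last $156.80); total interest = total paid − $17,955.00 = $7,197.15.
At $573.65/mo: 40 payments (last $232.51); total interest $4,649.86.
Payments saved = 60 − 40 = 20.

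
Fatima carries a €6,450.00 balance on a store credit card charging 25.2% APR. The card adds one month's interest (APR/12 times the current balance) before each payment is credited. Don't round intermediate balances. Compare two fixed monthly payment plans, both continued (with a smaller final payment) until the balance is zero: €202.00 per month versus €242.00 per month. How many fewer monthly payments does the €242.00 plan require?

Monthly rate r = 25.2%/12 = 2.1% = 0.021.
At €202.00/mo: n = ⌈−ln(1 − rB₀/P)/ln(1+r)⌉ = 54 payments (last €86.43); total interest = total paid − €6,450.00 = €4,342.43.
At €242.00/mo: 40 payments (last €114.79); total interest €3,102.79.
Payments saved = 54 − 40 = 14.

14 fewer payments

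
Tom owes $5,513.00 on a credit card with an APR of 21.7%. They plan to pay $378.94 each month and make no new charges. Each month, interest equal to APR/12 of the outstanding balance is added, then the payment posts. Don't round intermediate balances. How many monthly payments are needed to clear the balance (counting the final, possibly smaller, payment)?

18 payments

Monthly rate r = 21.7%/12 = 1.80833% = 0.0180833.
Recurrence: B ← B·(1+r) − $378.94.
Month 1: interest $99.69; balance after payment $5,233.75.
Month 2: interest $94.64; balance after payment $4,949.46.
Closed form: n = −ln(1 − rB₀/P)/ln(1+r) = −ln(0.73692)/ln(1.01808) ≈ 17.034, so the balance reaches zero during payment 18.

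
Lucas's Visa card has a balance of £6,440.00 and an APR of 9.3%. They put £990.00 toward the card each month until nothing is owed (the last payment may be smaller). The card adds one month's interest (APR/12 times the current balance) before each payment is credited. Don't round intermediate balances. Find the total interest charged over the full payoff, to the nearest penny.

Monthly rate r = 9.3%/12 = 0.775% = 0.00775.
Payoff takes n = ⌈−ln(1 − rB₀/P)/ln(1+r)⌉ = ⌈6.701⌉ = 7 payments; the last is £694.38.
Total paid = 6·£990.00 + £694.38 = £6,634.38.
Total interest = total paid − principal = £6,634.38 − £6,440.00 = £194.38.

£194.38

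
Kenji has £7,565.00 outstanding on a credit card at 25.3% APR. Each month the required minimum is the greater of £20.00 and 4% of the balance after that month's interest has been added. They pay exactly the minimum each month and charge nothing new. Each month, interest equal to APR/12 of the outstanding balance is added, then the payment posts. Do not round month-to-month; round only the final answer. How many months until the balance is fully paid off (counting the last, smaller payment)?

172 months

Monthly rate r = 25.3%/12 = 2.10833% = 0.0210833.
While 4% of the post-interest balance exceeds £20.00, each month B ← (B·(1+r))·(1 − 0.04), i.e. B shrinks by the factor (1+r)·0.96 = 0.98024.
This holds for months 1–138. Entering month 139 the balance is £481.60; 4% of the post-interest balance is now below £20.00, so the flat £20.00 minimum applies from here.
From month 139 a fixed £20.00 at rate r clears £481.60 in 34 more payments. Total: 138 + 34 = 172 months.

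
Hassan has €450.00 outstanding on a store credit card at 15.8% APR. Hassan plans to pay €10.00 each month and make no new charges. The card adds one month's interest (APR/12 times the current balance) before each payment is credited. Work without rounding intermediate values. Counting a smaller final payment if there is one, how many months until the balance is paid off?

Monthly rate r = 15.8%/12 = 1.31667% = 0.0131667.
Recurrence: B ← B·(1+r) − €10.00.
Month 1: interest €5.92; balance after payment €445.93.
Month 2: interest €5.87; balance after payment €441.80.
Closed form: n = −ln(1 − rB₀/P)/ln(1+r) = −ln(0.4075)/ln(1.01317) ≈ 68.629, so the balance reaches zero during payment 69.

69 payments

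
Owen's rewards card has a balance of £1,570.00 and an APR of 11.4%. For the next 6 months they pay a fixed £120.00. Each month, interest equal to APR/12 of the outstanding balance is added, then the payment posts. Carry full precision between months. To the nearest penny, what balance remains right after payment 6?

£924.32

Monthly rate r = 11.4%/12 = 0.95% = 0.0095.
Each month: B ← B·(1+r) − £120.00.
Month 1: interest £14.91; balance after payment £1,464.91.
Month 2: interest £13.92; balance after payment £1,358.83.
Month 3: interest £12.91; balance after payment £1,251.74.
Month 4: interest £11.89; balance after payment £1,143.63.
Month 5: interest £10.86; balance after payment £1,034.50.
Month 6: interest £9.83; balance after payment £924.32.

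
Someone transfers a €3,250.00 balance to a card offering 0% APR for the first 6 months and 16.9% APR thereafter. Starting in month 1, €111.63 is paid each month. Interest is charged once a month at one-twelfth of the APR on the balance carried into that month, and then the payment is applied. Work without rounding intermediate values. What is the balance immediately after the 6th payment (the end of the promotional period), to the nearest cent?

Promo months 1–6 at r₀ = 0%/12 = 0; months 7+ at r₁ = 16.9%/12 = 0.0140833.
After month 6 (no interest yet): B = €3,250.00 − 6·€111.63 = €2,580.22.

€2,580.22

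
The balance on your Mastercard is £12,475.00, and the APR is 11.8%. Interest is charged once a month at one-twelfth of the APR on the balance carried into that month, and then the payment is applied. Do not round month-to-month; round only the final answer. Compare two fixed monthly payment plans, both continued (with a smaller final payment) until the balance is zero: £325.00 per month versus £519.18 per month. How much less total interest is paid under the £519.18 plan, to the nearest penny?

Monthly rate r = 11.8%/12 = 0.983333% = 0.00983333.
At £325.00/mo: n = ⌈−ln(1 − rB₀/P)/ln(1+r)⌉ = 49 payments (last £141.04); total interest = total paid − £12,475.00 = £3,266.04.
At £519.18/mo: 28 payments (last £284.40); total interest £1,827.26.
Interest saved = £3,266.04 − £1,827.26 = £1,438.78.

£1,438.78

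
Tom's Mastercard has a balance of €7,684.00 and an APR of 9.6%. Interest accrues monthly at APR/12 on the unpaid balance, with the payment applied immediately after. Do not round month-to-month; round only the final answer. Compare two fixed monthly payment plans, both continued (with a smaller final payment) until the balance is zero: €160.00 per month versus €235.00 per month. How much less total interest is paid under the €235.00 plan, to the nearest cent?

€791.98

Monthly rate r = 9.6%/12 = 0.8% = 0.008.
At €160.00/mo: n = ⌈−ln(1 − rB₀/P)/ln(1+r)⌉ = 61 payments (last €135.48); total interest = total paid − €7,684.00 = €2,051.48.
At €235.00/mo: 39 payments (last €13.50); total interest €1,259.50.
Interest saved = €2,051.48 − €1,259.50 = €791.98.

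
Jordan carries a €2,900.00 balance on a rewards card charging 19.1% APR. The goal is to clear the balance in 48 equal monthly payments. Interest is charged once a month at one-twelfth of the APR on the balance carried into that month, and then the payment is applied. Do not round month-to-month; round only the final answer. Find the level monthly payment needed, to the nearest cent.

Monthly rate r = 19.1%/12 = 1.59167% = 0.0159167.
Level-payment amortization: P = B₀·r / (1 − (1+r)^(−n)) = 2900.00·0.0159167 / (1 − 1.01592^(−48)).
Denominator 1 − (1+r)^(−48) = 0.531389614.
P = 46.1583 / 0.531389614 ≈ 86.86.

€86.86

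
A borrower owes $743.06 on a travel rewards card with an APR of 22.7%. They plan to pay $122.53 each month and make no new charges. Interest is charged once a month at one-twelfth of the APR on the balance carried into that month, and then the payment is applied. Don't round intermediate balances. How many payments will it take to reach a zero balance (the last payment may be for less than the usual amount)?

Monthly rate r = 22.7%/12 = 1.89167% = 0.0189167.
Recurrence: B ← B·(1+r) − $122.53.
Month 1: interest $14.06; balance after payment $634.59.
Month 2: interest $12.00; balance after payment $524.06.
Closed form: n = −ln(1 − rB₀/P)/ln(1+r) = −ln(0.88528)/ln(1.01892) ≈ 6.502, so the balance reaches zero during payment 7.

7 payments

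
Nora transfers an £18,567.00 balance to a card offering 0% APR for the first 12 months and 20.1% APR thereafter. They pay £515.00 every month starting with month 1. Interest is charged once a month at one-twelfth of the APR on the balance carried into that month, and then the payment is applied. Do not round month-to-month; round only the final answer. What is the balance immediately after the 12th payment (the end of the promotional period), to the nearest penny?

£12,387.00

Promo months 1–12 at r₀ = 0%/12 = 0; months 13+ at r₁ = 20.1%/12 = 0.01675.
After month 12 (no interest yet): B = £18,567.00 − 12·£515.00 = £12,387.00.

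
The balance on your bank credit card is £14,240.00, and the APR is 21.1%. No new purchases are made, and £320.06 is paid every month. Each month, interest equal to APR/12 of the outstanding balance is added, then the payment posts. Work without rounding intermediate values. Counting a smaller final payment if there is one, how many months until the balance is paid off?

88 months

Monthly rate r = 21.1%/12 = 1.75833% = 0.0175833.
Recurrence: B ← B·(1+r) − £320.06.
Month 1: interest £250.39; balance after payment £14,170.33.
Month 2: interest £249.16; balance after payment £14,099.43.
Closed form: n = −ln(1 − rB₀/P)/ln(1+r) = −ln(0.21769)/ln(1.01758) ≈ 87.472, so the balance reaches zero during payment 88.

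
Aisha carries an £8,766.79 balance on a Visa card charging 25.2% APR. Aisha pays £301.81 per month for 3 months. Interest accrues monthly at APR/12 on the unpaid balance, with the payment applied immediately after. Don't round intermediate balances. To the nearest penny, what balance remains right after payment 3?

Monthly rate r = 25.2%/12 = 2.1% = 0.021.
Each month: B ← B·(1+r) − £301.81.
Month 1: interest £184.10; balance after payment £8,649.08.
Month 2: interest £181.63; balance after payment £8,528.90.
Month 3: interest £179.11; balance after payment £8,406.20.

£8,406.20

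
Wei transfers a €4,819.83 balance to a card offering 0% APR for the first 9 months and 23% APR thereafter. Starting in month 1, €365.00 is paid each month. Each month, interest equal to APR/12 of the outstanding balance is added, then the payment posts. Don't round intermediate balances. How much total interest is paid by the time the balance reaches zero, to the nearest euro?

€82

Promo months 1–9 at r₀ = 0%/12 = 0; months 10+ at r₁ = 23%/12 = 0.0191667.
After month 9 (no interest yet): B = €4,819.83 − 9·€365.00 = €1,534.83.
Then at r₁ with €365.00/mo: n₂ = −ln(1 − r₁·B/P)/ln(1+r₁) ≈ 4.43 → 5 more payments.
Total paid = 13·€365.00 + €156.35 = €4,901.35; interest = €4,901.35 − €4,819.83 = €81.52.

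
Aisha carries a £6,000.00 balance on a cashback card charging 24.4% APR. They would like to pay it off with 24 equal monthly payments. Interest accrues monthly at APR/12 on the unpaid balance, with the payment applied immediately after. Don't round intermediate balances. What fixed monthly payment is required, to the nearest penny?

£318.43

Monthly rate r = 24.4%/12 = 2.03333% = 0.0203333.
Level-payment amortization: P = B₀·r / (1 − (1+r)^(−n)) = 6000.00·0.0203333 / (1 − 1.02033^(−24)).
Denominator 1 − (1+r)^(−24) = 0.383134896.
P = 122 / 0.383134896 ≈ 318.43.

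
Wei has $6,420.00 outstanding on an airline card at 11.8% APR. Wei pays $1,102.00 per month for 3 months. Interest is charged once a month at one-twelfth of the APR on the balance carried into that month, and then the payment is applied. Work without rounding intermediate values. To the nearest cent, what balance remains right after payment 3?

$3,272.64

Monthly rate r = 11.8%/12 = 0.983333% = 0.00983333.
Each month: B ← B·(1+r) − $1,102.00.
Month 1: interest $63.13; balance after payment $5,381.13.
Month 2: interest $52.91; balance after payment $4,332.04.
Month 3: interest $42.60; balance after payment $3,272.64.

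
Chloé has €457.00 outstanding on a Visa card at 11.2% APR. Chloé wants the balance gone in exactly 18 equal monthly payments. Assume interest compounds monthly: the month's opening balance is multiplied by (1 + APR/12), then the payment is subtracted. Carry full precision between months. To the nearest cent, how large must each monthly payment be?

Monthly rate r = 11.2%/12 = 0.933333% = 0.00933333.
Level-payment amortization: P = B₀·r / (1 − (1+r)^(−n)) = 457.00·0.00933333 / (1 − 1.00933^(−18)).
Denominator 1 − (1+r)^(−18) = 0.153987246.
P = 4.26533 / 0.153987246 ≈ 27.70.

€27.70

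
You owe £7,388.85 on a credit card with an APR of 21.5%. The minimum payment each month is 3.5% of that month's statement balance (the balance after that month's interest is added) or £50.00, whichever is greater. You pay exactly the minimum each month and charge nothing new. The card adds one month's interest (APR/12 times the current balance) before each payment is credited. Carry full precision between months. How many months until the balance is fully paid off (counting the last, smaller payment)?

Monthly rate r = 21.5%/12 = 1.79167% = 0.0179167.
While 3.5% of the post-interest balance exceeds £50.00, each month B ← (B·(1+r))·(1 − 0.035), i.e. B shrinks by the factor (1+r)·0.965 = 0.98229.
This holds for months 1–93. Entering month 94 the balance is £1,402.34; 3.5% of the post-interest balance is now below £50.00, so the flat £50.00 minimum applies from here.
From month 94 a fixed £50.00 at rate r clears £1,402.34 in 40 more payments. Total: 93 + 40 = 133 months.

133 months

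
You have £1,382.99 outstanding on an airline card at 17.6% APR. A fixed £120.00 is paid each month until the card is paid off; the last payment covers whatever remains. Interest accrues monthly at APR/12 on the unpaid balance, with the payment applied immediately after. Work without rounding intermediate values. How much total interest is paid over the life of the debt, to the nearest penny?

Monthly rate r = 17.6%/12 = 1.46667% = 0.0146667.
Payoff takes n = ⌈−ln(1 − rB₀/P)/ln(1+r)⌉ = ⌈12.717⌉ = 13 payments; the last is £86.24.
Total paid = 12·£120.00 + £86.24 = £1,526.24.
Total interest = total paid − principal = £1,526.24 − £1,382.99 = £143.25.

£143.25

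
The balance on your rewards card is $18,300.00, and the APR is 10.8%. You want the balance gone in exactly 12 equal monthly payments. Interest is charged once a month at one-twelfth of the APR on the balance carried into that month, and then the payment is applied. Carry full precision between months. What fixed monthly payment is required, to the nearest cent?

Monthly rate r = 10.8%/12 = 0.9% = 0.009.
Level-payment amortization: P = B₀·r / (1 − (1+r)^(−n)) = 18300.00·0.009 / (1 − 1.009^(−12)).
Denominator 1 − (1+r)^(−12) = 0.101938652.
P = 164.7 / 0.101938652 ≈ 1615.68.

$1,615.68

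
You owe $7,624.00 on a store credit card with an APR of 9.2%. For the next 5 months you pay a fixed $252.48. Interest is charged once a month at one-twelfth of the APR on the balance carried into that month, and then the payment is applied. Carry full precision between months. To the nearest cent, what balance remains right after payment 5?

Monthly rate r = 9.2%/12 = 0.766667% = 0.00766667.
Each month: B ← B·(1+r) − $252.48.
Month 1: interest $58.45; balance after payment $7,429.97.
Month 2: interest $56.96; balance after payment $7,234.45.
Month 3: interest $55.46; balance after payment $7,037.44.
Month 4: interest $53.95; balance after payment $6,838.91.
Month 5: interest $52.43; balance after payment $6,638.86.

$6,638.86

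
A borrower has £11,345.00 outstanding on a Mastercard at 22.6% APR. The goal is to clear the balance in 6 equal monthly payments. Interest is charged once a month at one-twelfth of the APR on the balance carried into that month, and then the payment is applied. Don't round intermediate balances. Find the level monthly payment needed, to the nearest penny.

Monthly rate r = 22.6%/12 = 1.88333% = 0.0188333.
Level-payment amortization: P = B₀·r / (1 − (1+r)^(−n)) = 11345.00·0.0188333 / (1 − 1.01883^(−6)).
Denominator 1 − (1+r)^(−6) = 0.105910226.
P = 213.664 / 0.105910226 ≈ 2017.41.

£2,017.41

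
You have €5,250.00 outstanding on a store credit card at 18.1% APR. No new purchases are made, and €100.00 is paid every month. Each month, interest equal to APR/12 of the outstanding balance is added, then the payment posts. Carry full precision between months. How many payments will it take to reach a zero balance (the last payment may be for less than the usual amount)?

Monthly rate r = 18.1%/12 = 1.50833% = 0.0150833.
Recurrence: B ← B·(1+r) − €100.00.
Month 1: interest €79.19; balance after payment €5,229.19.
Month 2: interest €78.87; balance after payment €5,208.06.
Closed form: n = −ln(1 − rB₀/P)/ln(1+r) = −ln(0.20813)/ln(1.01508) ≈ 104.846, so the balance reaches zero during payment 105.

105 payments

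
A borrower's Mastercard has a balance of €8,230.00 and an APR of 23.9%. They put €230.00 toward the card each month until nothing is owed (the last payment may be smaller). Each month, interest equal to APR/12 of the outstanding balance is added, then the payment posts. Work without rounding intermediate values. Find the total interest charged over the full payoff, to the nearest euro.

€6,315

Monthly rate r = 23.9%/12 = 1.99167% = 0.0199167.
Payoff takes n = ⌈−ln(1 − rB₀/P)/ln(1+r)⌉ = ⌈63.239⌉ = 64 payments; the last is €55.31.
Total paid = 63·€230.00 + €55.31 = €14,545.31.
Total interest = total paid − principal = €14,545.31 − €8,230.00 = €6,315.31.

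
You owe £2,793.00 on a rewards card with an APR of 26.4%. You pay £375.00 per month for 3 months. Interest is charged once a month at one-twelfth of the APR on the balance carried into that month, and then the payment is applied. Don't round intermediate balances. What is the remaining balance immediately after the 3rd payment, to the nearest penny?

Monthly rate r = 26.4%/12 = 2.2% = 0.022.
Each month: B ← B·(1+r) − £375.00.
Month 1: interest £61.45; balance after payment £2,479.45.
Month 2: interest £54.55; balance after payment £2,158.99.
Month 3: interest £47.50; balance after payment £1,831.49.

£1,831.49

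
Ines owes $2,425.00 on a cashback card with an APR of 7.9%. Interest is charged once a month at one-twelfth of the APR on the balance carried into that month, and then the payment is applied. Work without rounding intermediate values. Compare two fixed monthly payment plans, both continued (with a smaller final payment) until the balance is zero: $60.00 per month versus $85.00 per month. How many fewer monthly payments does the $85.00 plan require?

Monthly rate r = 7.9%/12 = 0.658333% = 0.00658333.
At $60.00/mo: n = ⌈−ln(1 − rB₀/P)/ln(1+r)⌉ = 48 payments (last $8.69); total interest = total paid − $2,425.00 = $403.69.
At $85.00/mo: 32 payments (last $59.87); total interest $269.87.
Payments saved = 48 − 32 = 16.

16 fewer payments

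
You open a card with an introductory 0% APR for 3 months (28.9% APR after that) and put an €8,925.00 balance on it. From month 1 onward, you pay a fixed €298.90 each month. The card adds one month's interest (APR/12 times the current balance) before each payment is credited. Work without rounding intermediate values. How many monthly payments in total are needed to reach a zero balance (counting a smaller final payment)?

Promo months 1–3 at r₀ = 0%/12 = 0; months 4+ at r₁ = 28.9%/12 = 0.0240833.
After month 3 (no interest yet): B = €8,925.00 − 3·€298.90 = €8,028.30.
Then at r₁ with €298.90/mo: n₂ = −ln(1 − r₁·B/P)/ln(1+r₁) ≈ 43.74 → 44 more payments.

47 months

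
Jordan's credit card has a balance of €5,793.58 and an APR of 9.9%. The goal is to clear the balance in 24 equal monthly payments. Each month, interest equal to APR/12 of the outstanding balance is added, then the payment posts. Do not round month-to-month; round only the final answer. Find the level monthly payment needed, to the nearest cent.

€267.08

Monthly rate r = 9.9%/12 = 0.825% = 0.00825.
Level-payment amortization: P = B₀·r / (1 − (1+r)^(−n)) = 5793.58·0.00825 / (1 − 1.00825^(−24)).
Denominator 1 − (1+r)^(−24) = 0.178963502.
P = 47.797 / 0.178963502 ≈ 267.08.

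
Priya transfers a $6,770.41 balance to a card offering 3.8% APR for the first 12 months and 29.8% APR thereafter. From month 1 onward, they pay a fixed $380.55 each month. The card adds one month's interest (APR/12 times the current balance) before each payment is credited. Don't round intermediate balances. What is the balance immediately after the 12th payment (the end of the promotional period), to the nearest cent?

Promo months 1–12 at r₀ = 3.8%/12 = 0.00316667; months 13+ at r₁ = 29.8%/12 = 0.0248333.
After month 12: iterate B ← B·(1+r₀) − $380.55 for 12 months → $2,385.23.

$2,385.23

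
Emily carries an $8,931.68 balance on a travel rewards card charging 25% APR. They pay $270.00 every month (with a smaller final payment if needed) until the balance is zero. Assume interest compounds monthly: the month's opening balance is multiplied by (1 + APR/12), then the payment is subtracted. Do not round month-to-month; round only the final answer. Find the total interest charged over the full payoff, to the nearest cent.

$6,370.14

Monthly rate r = 25%/12 = 2.08333% = 0.0208333.
Payoff takes n = ⌈−ln(1 − rB₀/P)/ln(1+r)⌉ = ⌈56.671⌉ = 57 payments; the last is $181.82.
Total paid = 56·$270.00 + $181.82 = $15,301.82.
Total interest = total paid − principal = $15,301.82 − $8,931.68 = $6,370.14.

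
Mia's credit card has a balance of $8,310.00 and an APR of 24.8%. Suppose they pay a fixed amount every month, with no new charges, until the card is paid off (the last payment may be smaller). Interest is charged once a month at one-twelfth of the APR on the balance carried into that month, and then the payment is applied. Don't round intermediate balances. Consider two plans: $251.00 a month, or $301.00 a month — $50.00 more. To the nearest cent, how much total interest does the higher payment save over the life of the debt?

$1,706.11

Monthly rate r = 24.8%/12 = 2.06667% = 0.0206667.
At $251.00/mo: n = ⌈−ln(1 − rB₀/P)/ln(1+r)⌉ = 57 payments (last $88.72); total interest = total paid − $8,310.00 = $5,834.72.
At $301.00/mo: 42 payments (last $97.61); total interest $4,128.61.
Interest saved = $5,834.72 − $4,128.61 = $1,706.11.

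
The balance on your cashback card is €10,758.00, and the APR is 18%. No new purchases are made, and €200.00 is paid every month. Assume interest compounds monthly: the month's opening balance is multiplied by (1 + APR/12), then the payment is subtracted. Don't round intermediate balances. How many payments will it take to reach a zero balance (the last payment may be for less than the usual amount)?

111 months

Monthly rate r = 18%/12 = 1.5% = 0.015.
Recurrence: B ← B·(1+r) − €200.00.
Month 1: interest €161.37; balance after payment €10,719.37.
Month 2: interest €160.79; balance after payment €10,680.16.
Closed form: n = −ln(1 − rB₀/P)/ln(1+r) = −ln(0.19315)/ln(1.015) ≈ 110.439, so the balance reaches zero during payment 111.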